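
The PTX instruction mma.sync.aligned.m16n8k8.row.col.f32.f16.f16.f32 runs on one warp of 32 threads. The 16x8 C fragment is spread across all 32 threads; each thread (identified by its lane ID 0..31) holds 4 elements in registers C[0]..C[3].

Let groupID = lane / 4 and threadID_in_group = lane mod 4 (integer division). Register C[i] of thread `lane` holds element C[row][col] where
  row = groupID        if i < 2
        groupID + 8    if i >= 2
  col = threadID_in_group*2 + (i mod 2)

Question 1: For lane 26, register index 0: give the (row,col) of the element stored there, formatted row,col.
6,4

lane 26→26/4=6, 26 mod 4=2
i=0  r:6+0→6  c:2·2+0→4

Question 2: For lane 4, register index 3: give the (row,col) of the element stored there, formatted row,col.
lane 4->4/4=1, 4 mod 4=0
i=3  r:1+8->9  c:2·0+1->1

9,1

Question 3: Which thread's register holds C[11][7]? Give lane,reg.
r: 11->gid=3,r8=1  c: 7->tid=3,i&1=1
L=3*4+3=15  i=1*2+1=3

15,3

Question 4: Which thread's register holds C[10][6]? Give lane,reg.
11,2

r:10=>grp=2,rB=1  c:6=>tig=3,lo=0
L=2*4+3=11  i=1*2+0=2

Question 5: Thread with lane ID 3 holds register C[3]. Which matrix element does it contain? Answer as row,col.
8,7

3: g=0,t=3
[3] (0+8,3*2+1) = (8,7)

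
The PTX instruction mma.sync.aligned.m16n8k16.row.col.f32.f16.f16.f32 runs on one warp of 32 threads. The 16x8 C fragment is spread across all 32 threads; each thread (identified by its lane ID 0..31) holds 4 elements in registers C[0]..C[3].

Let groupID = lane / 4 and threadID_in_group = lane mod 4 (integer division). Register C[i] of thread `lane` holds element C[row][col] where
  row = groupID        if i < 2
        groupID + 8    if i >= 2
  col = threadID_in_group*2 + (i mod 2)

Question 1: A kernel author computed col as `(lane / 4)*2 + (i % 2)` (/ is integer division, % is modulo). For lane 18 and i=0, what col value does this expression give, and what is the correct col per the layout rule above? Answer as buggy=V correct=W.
buggy=8 correct=4

`(lane / 4)*2 + (i % 2)`[18,0]->8
lane 18->18/4=4, 18 mod 4=2
i=0  r:4+0->4  c:2·2+0->4
col: 8 vs 4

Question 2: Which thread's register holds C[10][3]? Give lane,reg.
9,3

r: 10->gid=2,r8=1  c: 3->tid=1,i&1=1
L=2*4+1=9  i=1*2+1=3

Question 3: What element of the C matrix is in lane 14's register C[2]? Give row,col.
14: G=3,T=2
[2] (3+8,2*2+0) = (11,4)

11,4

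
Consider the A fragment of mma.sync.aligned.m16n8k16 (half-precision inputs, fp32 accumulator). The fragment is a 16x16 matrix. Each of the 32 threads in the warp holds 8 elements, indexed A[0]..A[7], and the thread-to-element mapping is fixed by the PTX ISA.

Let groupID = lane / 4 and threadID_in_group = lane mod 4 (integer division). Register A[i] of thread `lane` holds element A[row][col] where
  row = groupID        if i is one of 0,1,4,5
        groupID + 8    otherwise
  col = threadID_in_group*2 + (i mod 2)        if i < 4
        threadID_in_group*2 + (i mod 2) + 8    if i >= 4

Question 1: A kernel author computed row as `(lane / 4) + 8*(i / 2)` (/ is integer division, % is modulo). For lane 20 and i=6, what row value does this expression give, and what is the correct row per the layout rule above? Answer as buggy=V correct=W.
`(lane / 4) + 8*(i / 2)`[20,6]⇒29
L=20⇒gr=20>>2=5, th=20&3=0
[6]⇒row 5+8=13  col 0·2+0+8=8
row: 29 vs 13

buggy=29 correct=13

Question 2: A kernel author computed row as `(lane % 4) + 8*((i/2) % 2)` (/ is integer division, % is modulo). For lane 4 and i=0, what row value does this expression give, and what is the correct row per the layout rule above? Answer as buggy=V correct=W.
buggy=0 correct=1

`(lane % 4) + 8*((i/2) % 2)`[4,0]→0
L=4→G=4>>2=1, T=4&3=0
[0]→row 1+0=1  col 0·2+0+0=0
row: 0 vs 1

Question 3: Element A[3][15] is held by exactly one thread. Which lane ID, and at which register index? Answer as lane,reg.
15,5

r=3→G=3,rhi=0  c=15→chi=1,T=3,p=1
L=3*4+3=15  i=1*4+0*2+1=5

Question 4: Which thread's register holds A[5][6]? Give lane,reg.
23,0

r=5->g=5,rb=0  c=6->cb=0,t=3,b0=0
L=5*4+3=23  i=0*4+0*2+0=0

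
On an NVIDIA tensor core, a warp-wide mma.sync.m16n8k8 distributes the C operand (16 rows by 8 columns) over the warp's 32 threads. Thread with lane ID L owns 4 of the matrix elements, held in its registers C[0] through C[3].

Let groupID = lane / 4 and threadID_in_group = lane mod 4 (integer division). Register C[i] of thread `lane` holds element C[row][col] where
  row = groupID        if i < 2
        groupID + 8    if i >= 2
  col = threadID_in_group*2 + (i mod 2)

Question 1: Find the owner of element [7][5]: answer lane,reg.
30,1

r: 7->gid=7,r8=0  c: 5->tid=2,i&1=1
L=7*4+2=30  i=0*2+1=1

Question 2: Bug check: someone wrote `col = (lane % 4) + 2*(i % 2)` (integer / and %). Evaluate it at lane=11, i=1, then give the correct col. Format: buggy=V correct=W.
`(lane % 4) + 2*(i % 2)`[11,1]⇒5
lane 11: gr=2 (11/4), th=3 (11%4)
i=1: r=2+0=2, c=3*2+1=7
col: 5 vs 7

buggy=5 correct=7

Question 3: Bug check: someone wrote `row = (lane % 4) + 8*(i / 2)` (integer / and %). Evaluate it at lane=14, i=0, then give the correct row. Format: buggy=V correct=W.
buggy=2 correct=3

`(lane % 4) + 8*(i / 2)`[14,0]=>2
14: grp=3,tig=2
[0] (3+0,2*2+0) = (3,4)
row: 2 vs 3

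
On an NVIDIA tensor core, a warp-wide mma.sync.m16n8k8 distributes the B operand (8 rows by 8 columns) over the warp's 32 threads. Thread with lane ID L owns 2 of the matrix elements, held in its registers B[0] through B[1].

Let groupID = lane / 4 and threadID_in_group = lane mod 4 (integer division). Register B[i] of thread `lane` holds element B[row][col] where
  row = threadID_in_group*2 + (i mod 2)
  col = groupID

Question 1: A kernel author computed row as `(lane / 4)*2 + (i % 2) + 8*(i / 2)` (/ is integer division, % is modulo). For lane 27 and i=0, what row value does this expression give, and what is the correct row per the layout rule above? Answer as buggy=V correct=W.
buggy=12 correct=6

`(lane / 4)*2 + (i % 2) + 8*(i / 2)`[27,0]->12
lane 27: g=6 (27/4), t=3 (27%4)
i=0: r=3*2+0=6, c=g=6
row: 12 vs 6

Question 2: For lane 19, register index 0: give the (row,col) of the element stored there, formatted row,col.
6,4

lane 19=>19/4=4, 19 mod 4=3
i=0  r:2·3+0=>6  c:4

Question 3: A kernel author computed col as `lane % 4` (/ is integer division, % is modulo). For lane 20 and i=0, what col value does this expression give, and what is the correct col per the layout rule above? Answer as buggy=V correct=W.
`lane % 4`[20,0]->0
lane 20->20/4=5, 20 mod 4=0
i=0  r:2·0+0->0  c:5
col: 0 vs 5

buggy=0 correct=5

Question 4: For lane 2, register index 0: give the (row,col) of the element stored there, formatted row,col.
2: G=0,T=2
[0] (2*2+0,0) = (4,0)

4,0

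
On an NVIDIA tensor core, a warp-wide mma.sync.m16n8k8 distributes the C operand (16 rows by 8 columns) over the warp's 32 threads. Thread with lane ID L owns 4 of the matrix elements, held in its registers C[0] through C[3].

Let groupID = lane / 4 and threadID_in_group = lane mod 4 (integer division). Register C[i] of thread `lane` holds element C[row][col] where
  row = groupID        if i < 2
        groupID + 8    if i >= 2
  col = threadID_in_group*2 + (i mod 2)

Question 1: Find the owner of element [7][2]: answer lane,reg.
29,0

r=7→G=7,rhi=0  c=2→T=1,p=0
L=7*4+1=29  i=0*2+0=0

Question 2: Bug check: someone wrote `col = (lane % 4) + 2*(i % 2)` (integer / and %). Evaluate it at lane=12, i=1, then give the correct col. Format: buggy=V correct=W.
`(lane % 4) + 2*(i % 2)`[12,1]->2
L=12->g=12>>2=3, t=12&3=0
[1]->row 3+0=3  col 0·2+1=1
col: 2 vs 1

buggy=2 correct=1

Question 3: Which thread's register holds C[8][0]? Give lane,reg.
0,2

r=8⇒gr=0,Rb=1  c=0⇒th=0,odd=0
L=0*4+0=0  i=1*2+0=2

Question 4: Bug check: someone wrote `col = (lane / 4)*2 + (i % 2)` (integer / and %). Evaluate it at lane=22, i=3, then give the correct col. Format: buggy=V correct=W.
`(lane / 4)*2 + (i % 2)`[22,3]->11
22: g=5,t=2
[3] (5+8,2*2+1) = (13,5)
col: 11 vs 5

buggy=11 correct=5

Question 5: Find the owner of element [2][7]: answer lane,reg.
11,1

r=2⇒gr=2,Rb=0  c=7⇒th=3,odd=1
L=2*4+3=11  i=0*2+1=1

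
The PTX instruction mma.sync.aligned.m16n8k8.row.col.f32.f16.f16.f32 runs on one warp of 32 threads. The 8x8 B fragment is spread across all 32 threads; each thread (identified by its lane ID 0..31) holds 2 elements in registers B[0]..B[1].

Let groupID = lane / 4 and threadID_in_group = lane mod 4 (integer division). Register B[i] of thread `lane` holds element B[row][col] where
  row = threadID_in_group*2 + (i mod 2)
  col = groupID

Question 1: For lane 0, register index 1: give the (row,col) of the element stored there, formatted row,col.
lane 0->0/4=0, 0 mod 4=0
i=1  r:2·0+1->1  c:0

1,0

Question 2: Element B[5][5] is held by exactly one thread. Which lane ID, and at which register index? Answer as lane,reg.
c: 5->gid=5  r: 5->tid=2,i&1=1
L=5*4+2=22  i=1=1

22,1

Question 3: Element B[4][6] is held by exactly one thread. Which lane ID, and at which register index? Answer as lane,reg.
26,0

c=6->g=6  r=4->t=2,b0=0
L=6*4+2=26  i=0=0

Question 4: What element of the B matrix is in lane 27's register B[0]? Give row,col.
6,6

lane 27: gid=6 (27/4), tid=3 (27%4)
i=0: r=3*2+0=6, c=gid=6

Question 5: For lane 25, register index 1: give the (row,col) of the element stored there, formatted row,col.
3,6

L=25⇒gr=25>>2=6, th=25&3=1
[1]⇒row 1·2+1=3  col gr=6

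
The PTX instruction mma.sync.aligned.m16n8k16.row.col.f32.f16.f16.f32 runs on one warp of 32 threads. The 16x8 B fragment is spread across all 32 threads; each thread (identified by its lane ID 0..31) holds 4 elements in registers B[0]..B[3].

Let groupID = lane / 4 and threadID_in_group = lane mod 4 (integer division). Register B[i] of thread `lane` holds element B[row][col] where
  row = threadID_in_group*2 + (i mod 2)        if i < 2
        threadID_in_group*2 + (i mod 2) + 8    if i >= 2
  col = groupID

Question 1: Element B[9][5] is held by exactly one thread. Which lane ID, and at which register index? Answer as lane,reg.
20,3

c=5→G=5  r=9→rhi=1,T=0,p=1
L=5*4+0=20  i=1*2+1=3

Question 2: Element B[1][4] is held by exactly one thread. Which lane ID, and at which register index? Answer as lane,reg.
16,1

c=4⇒gr=4  r=1⇒Rb=0,th=0,odd=1
L=4*4+0=16  i=0*2+1=1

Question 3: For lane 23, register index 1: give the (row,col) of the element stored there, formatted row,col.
7,5

lane 23->23/4=5, 23 mod 4=3
i=1  r:2·3+1+0->7  c:5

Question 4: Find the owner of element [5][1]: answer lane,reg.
6,1

c: 1->gid=1  r: 5->r8=0,tid=2,i&1=1
L=1*4+2=6  i=0*2+1=1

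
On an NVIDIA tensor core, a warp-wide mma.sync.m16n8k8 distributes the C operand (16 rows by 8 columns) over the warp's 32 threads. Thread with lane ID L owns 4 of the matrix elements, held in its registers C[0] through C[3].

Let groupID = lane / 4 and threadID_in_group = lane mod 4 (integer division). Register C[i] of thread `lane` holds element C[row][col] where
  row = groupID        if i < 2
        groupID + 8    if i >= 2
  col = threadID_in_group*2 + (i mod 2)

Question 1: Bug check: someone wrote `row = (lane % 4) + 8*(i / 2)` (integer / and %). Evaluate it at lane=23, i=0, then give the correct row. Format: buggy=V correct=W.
buggy=3 correct=5

`(lane % 4) + 8*(i / 2)`[23,0]->3
lane 23: g=5 (23/4), t=3 (23%4)
i=0: r=5+0=5, c=3*2+0=6
row: 3 vs 5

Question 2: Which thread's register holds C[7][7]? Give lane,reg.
r=7⇒gr=7,Rb=0  c=7⇒th=3,odd=1
L=7*4+3=31  i=0*2+1=1

31,1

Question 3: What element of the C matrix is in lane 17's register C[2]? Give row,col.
12,2

lane 17⇒17/4=4, 17 mod 4=1
i=2  r:4+8⇒12  c:2·1+0⇒2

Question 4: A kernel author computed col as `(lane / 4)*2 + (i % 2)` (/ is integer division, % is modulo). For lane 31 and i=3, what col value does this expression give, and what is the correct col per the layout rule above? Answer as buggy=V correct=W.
buggy=15 correct=7

`(lane / 4)*2 + (i % 2)`[31,3]=>15
L=31=>grp=31>>2=7, tig=31&3=3
[3]=>row 7+8=15  col 3·2+1=7
col: 15 vs 7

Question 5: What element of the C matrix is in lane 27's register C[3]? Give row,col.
14,7

27: gid=6,tid=3
[3] (6+8,3*2+1) = (14,7)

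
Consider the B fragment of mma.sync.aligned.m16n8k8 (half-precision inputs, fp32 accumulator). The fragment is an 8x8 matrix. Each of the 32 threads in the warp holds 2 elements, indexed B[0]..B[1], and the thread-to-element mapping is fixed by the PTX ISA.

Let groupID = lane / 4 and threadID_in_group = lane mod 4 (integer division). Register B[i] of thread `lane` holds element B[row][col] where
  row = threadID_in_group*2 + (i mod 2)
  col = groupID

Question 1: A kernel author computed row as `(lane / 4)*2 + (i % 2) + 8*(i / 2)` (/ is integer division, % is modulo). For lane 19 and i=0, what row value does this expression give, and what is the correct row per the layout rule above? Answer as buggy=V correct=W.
buggy=8 correct=6

`(lane / 4)*2 + (i % 2) + 8*(i / 2)`[19,0]=>8
L=19=>grp=19>>2=4, tig=19&3=3
[0]=>row 3·2+0=6  col grp=4
row: 8 vs 6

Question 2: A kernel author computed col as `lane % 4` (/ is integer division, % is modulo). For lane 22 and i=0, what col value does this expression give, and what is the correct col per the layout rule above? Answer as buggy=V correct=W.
buggy=2 correct=5

`lane % 4`[22,0]->2
22: gid=5,tid=2
[0] (2*2+0,5) = (4,5)
col: 2 vs 5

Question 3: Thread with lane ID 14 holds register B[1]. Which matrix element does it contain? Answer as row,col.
5,3

lane 14→14/4=3, 14 mod 4=2
i=1  r:2·2+1→5  c:3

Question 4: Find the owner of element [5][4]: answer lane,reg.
18,1

c=4->g=4  r=5->t=2,b0=1
L=4*4+2=18  i=1=1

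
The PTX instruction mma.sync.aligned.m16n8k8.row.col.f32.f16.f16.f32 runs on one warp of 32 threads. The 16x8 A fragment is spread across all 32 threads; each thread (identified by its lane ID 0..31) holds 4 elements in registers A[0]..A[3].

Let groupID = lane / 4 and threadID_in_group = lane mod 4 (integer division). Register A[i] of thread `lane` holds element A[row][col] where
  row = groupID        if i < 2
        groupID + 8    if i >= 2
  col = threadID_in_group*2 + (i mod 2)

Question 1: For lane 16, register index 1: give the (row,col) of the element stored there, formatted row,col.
L=16⇒gr=16>>2=4, th=16&3=0
[1]⇒row 4+0=4  col 0·2+1=1

4,1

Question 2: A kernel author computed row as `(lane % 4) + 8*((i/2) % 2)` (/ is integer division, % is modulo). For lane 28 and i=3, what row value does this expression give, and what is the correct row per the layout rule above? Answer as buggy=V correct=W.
buggy=8 correct=15

`(lane % 4) + 8*((i/2) % 2)`[28,3]→8
lane 28: G=7 (28/4), T=0 (28%4)
i=3: r=7+8=15, c=0*2+1=1
row: 8 vs 15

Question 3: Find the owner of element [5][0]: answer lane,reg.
20,0

r:5=>grp=5,rB=0  c:0=>tig=0,lo=0
L=5*4+0=20  i=0*2+0=0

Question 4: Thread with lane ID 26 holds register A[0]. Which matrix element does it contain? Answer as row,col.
L=26⇒gr=26>>2=6, th=26&3=2
[0]⇒row 6+0=6  col 2·2+0=4

6,4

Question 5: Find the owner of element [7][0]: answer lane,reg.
r=7->g=7,rb=0  c=0->t=0,b0=0
L=7*4+0=28  i=0*2+0=0

28,0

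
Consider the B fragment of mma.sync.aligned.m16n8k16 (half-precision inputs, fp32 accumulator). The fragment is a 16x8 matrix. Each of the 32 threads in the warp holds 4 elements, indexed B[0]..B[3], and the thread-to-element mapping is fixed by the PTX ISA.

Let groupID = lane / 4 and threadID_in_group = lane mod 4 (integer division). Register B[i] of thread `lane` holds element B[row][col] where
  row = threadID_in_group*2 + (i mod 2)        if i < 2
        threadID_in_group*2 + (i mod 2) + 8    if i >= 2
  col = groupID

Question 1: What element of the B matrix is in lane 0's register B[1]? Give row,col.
1,0

L=0→G=0>>2=0, T=0&3=0
[1]→row 0·2+1+0=1  col G=0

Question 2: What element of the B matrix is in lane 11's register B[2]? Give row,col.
14,2

L=11→G=11>>2=2, T=11&3=3
[2]→row 3·2+0+8=14  col G=2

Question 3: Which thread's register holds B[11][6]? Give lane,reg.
c:6=>grp=6  r:11=>rB=1,tig=1,lo=1
L=6*4+1=25  i=1*2+1=3

25,3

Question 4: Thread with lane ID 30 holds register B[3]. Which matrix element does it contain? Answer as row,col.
lane 30: gr=7 (30/4), th=2 (30%4)
i=3: r=2*2+1+8=13, c=gr=7

13,7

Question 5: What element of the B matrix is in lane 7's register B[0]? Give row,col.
6,1

L=7→G=7>>2=1, T=7&3=3
[0]→row 3·2+0+0=6  col G=1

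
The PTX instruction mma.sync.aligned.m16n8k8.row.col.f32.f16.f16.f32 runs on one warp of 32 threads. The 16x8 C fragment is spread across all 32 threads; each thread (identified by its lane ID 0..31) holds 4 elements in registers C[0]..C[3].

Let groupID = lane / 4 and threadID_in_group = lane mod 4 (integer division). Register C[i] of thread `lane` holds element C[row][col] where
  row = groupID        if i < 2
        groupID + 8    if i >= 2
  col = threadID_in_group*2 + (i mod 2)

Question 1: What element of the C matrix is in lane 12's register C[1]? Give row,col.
L=12->g=12>>2=3, t=12&3=0
[1]->row 3+0=3  col 0·2+1=1

3,1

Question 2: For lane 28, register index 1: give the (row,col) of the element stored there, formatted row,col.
7,1

lane 28: G=7 (28/4), T=0 (28%4)
i=1: r=7+0=7, c=0*2+1=1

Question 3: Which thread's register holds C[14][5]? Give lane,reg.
26,3

r: 14->gid=6,r8=1  c: 5->tid=2,i&1=1
L=6*4+2=26  i=1*2+1=3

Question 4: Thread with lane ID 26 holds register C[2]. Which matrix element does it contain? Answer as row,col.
14,4

L=26⇒gr=26>>2=6, th=26&3=2
[2]⇒row 6+8=14  col 2·2+0=4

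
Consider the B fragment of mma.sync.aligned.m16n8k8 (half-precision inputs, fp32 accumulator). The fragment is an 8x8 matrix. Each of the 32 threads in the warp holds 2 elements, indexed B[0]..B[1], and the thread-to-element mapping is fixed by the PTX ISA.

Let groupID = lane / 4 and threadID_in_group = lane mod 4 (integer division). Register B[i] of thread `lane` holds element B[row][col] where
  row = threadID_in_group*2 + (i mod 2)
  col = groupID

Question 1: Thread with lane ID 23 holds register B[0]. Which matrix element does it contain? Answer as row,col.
6,5

lane 23=>23/4=5, 23 mod 4=3
i=0  r:2·3+0=>6  c:5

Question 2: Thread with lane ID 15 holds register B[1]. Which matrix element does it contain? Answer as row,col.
7,3

lane 15→15/4=3, 15 mod 4=3
i=1  r:2·3+1→7  c:3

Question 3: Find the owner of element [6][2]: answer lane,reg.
c:2=>grp=2  r:6=>tig=3,lo=0
L=2*4+3=11  i=0=0

11,0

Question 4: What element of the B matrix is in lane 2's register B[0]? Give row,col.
4,0

lane 2→2/4=0, 2 mod 4=2
i=0  r:2·2+0→4  c:0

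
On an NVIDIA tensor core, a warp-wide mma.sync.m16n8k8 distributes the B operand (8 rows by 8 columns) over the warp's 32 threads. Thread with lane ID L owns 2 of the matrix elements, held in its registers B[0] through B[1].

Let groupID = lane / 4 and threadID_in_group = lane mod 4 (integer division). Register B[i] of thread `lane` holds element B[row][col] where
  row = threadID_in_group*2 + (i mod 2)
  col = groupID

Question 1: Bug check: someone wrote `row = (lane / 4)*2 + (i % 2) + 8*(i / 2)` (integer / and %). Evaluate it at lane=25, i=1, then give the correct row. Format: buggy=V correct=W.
`(lane / 4)*2 + (i % 2) + 8*(i / 2)`[25,1]=>13
lane 25=>25/4=6, 25 mod 4=1
i=1  r:2·1+1=>3  c:6
row: 13 vs 3

buggy=13 correct=3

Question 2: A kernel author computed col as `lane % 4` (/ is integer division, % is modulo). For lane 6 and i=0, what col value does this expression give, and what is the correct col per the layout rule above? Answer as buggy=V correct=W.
`lane % 4`[6,0]→2
lane 6: G=1 (6/4), T=2 (6%4)
i=0: r=2*2+0=4, c=G=1
col: 2 vs 1

buggy=2 correct=1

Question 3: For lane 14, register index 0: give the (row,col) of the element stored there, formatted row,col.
4,3

L=14→G=14>>2=3, T=14&3=2
[0]→row 2·2+0=4  col G=3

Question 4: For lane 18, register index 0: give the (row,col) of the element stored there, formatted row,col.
lane 18=>18/4=4, 18 mod 4=2
i=0  r:2·2+0=>4  c:4

4,4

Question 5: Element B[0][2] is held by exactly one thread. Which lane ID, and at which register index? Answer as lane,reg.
8,0

c: 2->gid=2  r: 0->tid=0,i&1=0
L=2*4+0=8  i=0=0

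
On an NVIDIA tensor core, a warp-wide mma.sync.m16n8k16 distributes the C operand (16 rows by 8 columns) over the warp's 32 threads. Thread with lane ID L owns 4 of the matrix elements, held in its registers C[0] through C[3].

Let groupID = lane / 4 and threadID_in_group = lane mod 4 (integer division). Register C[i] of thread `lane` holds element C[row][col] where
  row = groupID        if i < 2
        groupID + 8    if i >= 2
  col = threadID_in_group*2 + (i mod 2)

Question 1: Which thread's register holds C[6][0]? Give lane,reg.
24,0

r:6=>grp=6,rB=0  c:0=>tig=0,lo=0
L=6*4+0=24  i=0*2+0=0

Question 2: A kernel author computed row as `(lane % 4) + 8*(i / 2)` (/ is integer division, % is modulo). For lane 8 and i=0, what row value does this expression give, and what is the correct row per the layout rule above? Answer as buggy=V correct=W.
`(lane % 4) + 8*(i / 2)`[8,0]->0
8: g=2,t=0
[0] (2+0,0*2+0) = (2,0)
row: 0 vs 2

buggy=0 correct=2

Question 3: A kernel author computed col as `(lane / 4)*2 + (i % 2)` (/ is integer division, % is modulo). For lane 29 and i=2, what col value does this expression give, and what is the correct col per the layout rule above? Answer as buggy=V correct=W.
buggy=14 correct=2

`(lane / 4)*2 + (i % 2)`[29,2]->14
lane 29->29/4=7, 29 mod 4=1
i=2  r:7+8->15  c:2·1+0->2
col: 14 vs 2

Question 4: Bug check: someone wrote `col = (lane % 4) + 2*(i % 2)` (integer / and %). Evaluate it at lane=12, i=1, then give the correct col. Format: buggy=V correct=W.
buggy=2 correct=1

`(lane % 4) + 2*(i % 2)`[12,1]->2
L=12->g=12>>2=3, t=12&3=0
[1]->row 3+0=3  col 0·2+1=1
col: 2 vs 1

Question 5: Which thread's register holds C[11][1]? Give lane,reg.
r: 11->gid=3,r8=1  c: 1->tid=0,i&1=1
L=3*4+0=12  i=1*2+1=3

12,3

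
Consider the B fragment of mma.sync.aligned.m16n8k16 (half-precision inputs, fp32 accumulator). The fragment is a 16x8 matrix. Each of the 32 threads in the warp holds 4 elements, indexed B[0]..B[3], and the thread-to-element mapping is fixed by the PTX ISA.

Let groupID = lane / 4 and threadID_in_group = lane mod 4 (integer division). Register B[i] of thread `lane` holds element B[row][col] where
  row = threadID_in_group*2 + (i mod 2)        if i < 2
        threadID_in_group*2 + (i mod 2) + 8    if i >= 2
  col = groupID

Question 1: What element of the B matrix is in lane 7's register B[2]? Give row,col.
lane 7->7/4=1, 7 mod 4=3
i=2  r:2·3+0+8->14  c:1

14,1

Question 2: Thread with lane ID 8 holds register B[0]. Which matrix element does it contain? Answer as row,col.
0,2

L=8=>grp=8>>2=2, tig=8&3=0
[0]=>row 0·2+0+0=0  col grp=2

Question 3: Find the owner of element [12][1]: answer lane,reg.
c=1->g=1  r=12->rb=1,t=2,b0=0
L=1*4+2=6  i=1*2+0=2

6,2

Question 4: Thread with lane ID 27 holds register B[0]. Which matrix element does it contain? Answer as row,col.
6,6

lane 27: gid=6 (27/4), tid=3 (27%4)
i=0: r=3*2+0+0=6, c=gid=6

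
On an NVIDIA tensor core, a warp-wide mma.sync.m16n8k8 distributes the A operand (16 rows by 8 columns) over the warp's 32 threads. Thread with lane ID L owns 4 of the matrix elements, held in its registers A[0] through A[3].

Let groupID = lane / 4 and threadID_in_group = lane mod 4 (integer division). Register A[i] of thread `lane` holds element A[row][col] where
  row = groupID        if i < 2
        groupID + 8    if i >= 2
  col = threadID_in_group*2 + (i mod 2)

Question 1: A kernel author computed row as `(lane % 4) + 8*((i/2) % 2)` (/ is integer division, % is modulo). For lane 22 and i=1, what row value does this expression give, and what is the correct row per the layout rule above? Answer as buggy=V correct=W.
`(lane % 4) + 8*((i/2) % 2)`[22,1]->2
lane 22: gid=5 (22/4), tid=2 (22%4)
i=1: r=5+0=5, c=2*2+1=5
row: 2 vs 5

buggy=2 correct=5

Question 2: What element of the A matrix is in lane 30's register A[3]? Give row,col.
30: g=7,t=2
[3] (7+8,2*2+1) = (15,5)

15,5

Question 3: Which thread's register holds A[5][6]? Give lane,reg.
23,0

r=5⇒gr=5,Rb=0  c=6⇒th=3,odd=0
L=5*4+3=23  i=0*2+0=0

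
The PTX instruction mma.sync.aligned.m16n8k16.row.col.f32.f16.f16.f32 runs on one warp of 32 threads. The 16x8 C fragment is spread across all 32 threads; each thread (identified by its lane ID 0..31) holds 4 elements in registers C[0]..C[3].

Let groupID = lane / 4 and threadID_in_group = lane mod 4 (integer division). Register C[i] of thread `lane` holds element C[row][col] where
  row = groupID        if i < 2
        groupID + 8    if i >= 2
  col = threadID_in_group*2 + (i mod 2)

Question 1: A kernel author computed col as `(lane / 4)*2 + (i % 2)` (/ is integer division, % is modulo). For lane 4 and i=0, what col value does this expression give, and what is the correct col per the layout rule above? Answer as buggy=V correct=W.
buggy=2 correct=0

`(lane / 4)*2 + (i % 2)`[4,0]->2
lane 4->4/4=1, 4 mod 4=0
i=0  r:1+0->1  c:2·0+0->0
col: 2 vs 0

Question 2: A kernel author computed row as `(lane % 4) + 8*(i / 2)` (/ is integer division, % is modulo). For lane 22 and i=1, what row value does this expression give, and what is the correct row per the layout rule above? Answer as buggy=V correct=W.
buggy=2 correct=5

`(lane % 4) + 8*(i / 2)`[22,1]⇒2
22: gr=5,th=2
[1] (5+0,2*2+1) = (5,5)
row: 2 vs 5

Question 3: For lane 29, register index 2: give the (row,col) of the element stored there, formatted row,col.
29: gr=7,th=1
[2] (7+8,1*2+0) = (15,2)

15,2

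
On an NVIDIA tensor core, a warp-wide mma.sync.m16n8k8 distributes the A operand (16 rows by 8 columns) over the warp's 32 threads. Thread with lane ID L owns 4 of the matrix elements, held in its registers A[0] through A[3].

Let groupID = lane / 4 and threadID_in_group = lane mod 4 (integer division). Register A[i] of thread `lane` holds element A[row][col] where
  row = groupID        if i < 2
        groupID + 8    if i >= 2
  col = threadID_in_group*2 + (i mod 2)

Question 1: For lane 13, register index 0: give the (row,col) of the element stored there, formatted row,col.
3,2

L=13⇒gr=13>>2=3, th=13&3=1
[0]⇒row 3+0=3  col 1·2+0=2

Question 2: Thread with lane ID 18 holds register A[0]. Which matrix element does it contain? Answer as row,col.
4,4

lane 18→18/4=4, 18 mod 4=2
i=0  r:4+0→4  c:2·2+0→4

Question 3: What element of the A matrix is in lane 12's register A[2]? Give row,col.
11,0

lane 12->12/4=3, 12 mod 4=0
i=2  r:3+8->11  c:2·0+0->0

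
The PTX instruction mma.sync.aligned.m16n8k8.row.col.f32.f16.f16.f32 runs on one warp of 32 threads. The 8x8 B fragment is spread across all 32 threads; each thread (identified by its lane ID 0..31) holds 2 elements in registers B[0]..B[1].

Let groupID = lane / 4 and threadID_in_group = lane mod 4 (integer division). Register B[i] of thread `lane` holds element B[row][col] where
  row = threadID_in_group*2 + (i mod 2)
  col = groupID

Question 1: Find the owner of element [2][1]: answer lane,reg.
5,0

c=1->g=1  r=2->t=1,b0=0
L=1*4+1=5  i=0=0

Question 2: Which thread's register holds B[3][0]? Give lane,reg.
c: 0->gid=0  r: 3->tid=1,i&1=1
L=0*4+1=1  i=1=1

1,1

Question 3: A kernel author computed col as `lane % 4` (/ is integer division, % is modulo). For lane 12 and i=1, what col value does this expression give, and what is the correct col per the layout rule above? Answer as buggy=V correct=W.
`lane % 4`[12,1]->0
12: g=3,t=0
[1] (0*2+1,3) = (1,3)
col: 0 vs 3

buggy=0 correct=3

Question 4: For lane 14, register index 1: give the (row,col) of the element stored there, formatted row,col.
lane 14->14/4=3, 14 mod 4=2
i=1  r:2·2+1->5  c:3

5,3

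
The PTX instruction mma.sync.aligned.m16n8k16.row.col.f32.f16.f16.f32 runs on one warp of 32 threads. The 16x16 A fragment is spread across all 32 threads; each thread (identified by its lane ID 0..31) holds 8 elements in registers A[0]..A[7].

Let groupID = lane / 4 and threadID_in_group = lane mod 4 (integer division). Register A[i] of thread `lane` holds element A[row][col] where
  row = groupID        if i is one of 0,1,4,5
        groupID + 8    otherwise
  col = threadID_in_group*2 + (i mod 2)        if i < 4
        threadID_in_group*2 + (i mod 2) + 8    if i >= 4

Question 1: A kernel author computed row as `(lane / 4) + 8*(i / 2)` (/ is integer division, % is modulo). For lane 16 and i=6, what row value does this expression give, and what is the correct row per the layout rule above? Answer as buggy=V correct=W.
`(lane / 4) + 8*(i / 2)`[16,6]⇒28
lane 16⇒16/4=4, 16 mod 4=0
i=6  r:4+8⇒12  c:2·0+0+8⇒8
row: 28 vs 12

buggy=28 correct=12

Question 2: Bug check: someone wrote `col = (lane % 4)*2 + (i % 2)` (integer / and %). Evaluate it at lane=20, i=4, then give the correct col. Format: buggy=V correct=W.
`(lane % 4)*2 + (i % 2)`[20,4]->0
20: gid=5,tid=0
[4] (5+0,0*2+0+8) = (5,8)
col: 0 vs 8

buggy=0 correct=8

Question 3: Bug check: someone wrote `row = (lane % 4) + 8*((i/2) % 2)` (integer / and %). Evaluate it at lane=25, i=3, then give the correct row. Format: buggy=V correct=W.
`(lane % 4) + 8*((i/2) % 2)`[25,3]⇒9
25: gr=6,th=1
[3] (6+8,1*2+1+0) = (14,3)
row: 9 vs 14

buggy=9 correct=14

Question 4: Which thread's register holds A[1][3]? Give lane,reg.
r: 1->gid=1,r8=0  c: 3->c8=0,tid=1,i&1=1
L=1*4+1=5  i=0*4+0*2+1=1

5,1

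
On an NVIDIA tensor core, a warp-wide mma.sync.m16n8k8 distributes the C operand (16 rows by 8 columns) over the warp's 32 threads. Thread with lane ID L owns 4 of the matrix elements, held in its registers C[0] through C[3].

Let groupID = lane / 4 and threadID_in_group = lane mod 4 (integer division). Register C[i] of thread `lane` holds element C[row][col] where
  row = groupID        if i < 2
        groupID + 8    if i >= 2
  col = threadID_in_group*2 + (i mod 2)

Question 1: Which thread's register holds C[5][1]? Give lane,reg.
r=5→G=5,rhi=0  c=1→T=0,p=1
L=5*4+0=20  i=0*2+1=1

20,1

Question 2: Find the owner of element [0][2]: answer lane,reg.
r=0⇒gr=0,Rb=0  c=2⇒th=1,odd=0
L=0*4+1=1  i=0*2+0=0

1,0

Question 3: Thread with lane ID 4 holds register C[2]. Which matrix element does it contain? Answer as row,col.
lane 4: grp=1 (4/4), tig=0 (4%4)
i=2: r=1+8=9, c=0*2+0=0

9,0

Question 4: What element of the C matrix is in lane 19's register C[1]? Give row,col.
lane 19: gr=4 (19/4), th=3 (19%4)
i=1: r=4+0=4, c=3*2+1=7

4,7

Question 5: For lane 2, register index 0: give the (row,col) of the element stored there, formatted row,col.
0,4

L=2=>grp=2>>2=0, tig=2&3=2
[0]=>row 0+0=0  col 2·2+0=4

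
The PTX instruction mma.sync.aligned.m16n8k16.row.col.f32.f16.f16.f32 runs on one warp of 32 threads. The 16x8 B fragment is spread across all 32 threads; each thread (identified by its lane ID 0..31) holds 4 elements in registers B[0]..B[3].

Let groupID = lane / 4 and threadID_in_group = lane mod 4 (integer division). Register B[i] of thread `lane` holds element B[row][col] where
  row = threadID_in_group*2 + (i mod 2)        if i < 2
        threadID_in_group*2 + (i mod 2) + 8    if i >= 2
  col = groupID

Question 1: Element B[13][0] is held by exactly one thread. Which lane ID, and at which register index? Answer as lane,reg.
2,3

c:0=>grp=0  r:13=>rB=1,tig=2,lo=1
L=0*4+2=2  i=1*2+1=3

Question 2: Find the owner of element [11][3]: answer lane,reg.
c=3⇒gr=3  r=11⇒Rb=1,th=1,odd=1
L=3*4+1=13  i=1*2+1=3

13,3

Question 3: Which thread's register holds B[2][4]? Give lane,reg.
17,0

c=4→G=4  r=2→rhi=0,T=1,p=0
L=4*4+1=17  i=0*2+0=0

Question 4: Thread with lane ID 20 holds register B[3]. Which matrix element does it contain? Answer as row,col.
L=20->g=20>>2=5, t=20&3=0
[3]->row 0·2+1+8=9  col g=5

9,5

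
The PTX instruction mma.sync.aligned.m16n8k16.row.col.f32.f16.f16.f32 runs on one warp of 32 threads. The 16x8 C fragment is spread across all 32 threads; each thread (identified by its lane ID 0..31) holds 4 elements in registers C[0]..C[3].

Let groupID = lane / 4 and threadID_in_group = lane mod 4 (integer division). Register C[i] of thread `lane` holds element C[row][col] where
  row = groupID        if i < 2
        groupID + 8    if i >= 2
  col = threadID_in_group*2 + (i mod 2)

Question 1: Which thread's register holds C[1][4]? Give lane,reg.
6,0

r=1⇒gr=1,Rb=0  c=4⇒th=2,odd=0
L=1*4+2=6  i=0*2+0=0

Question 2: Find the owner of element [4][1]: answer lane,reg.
16,1

r:4=>grp=4,rB=0  c:1=>tig=0,lo=1
L=4*4+0=16  i=0*2+1=1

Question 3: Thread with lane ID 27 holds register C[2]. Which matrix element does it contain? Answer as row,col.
27: g=6,t=3
[2] (6+8,3*2+0) = (14,6)

14,6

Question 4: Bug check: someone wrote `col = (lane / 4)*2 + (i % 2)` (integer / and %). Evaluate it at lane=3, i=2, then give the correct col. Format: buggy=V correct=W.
buggy=0 correct=6

`(lane / 4)*2 + (i % 2)`[3,2]=>0
3: grp=0,tig=3
[2] (0+8,3*2+0) = (8,6)
col: 0 vs 6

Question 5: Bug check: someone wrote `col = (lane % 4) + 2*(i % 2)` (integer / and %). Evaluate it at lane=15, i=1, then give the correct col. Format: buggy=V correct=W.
buggy=5 correct=7

`(lane % 4) + 2*(i % 2)`[15,1]→5
15: G=3,T=3
[1] (3+0,3*2+1) = (3,7)
col: 5 vs 7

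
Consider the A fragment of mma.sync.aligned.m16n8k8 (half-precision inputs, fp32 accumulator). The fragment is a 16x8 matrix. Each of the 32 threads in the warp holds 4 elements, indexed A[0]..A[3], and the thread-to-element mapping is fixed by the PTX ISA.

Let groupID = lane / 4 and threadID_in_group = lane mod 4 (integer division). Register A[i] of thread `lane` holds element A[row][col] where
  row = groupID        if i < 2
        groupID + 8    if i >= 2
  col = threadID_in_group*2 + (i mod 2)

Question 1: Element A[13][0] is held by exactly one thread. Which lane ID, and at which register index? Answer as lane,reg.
20,2

r=13->g=5,rb=1  c=0->t=0,b0=0
L=5*4+0=20  i=1*2+0=2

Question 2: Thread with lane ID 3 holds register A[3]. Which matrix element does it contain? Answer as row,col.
3: g=0,t=3
[3] (0+8,3*2+1) = (8,7)

8,7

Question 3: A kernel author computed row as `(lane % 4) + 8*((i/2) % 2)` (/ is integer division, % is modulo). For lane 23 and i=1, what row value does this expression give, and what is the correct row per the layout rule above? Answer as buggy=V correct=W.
buggy=3 correct=5

`(lane % 4) + 8*((i/2) % 2)`[23,1]->3
lane 23: g=5 (23/4), t=3 (23%4)
i=1: r=5+0=5, c=3*2+1=7
row: 3 vs 5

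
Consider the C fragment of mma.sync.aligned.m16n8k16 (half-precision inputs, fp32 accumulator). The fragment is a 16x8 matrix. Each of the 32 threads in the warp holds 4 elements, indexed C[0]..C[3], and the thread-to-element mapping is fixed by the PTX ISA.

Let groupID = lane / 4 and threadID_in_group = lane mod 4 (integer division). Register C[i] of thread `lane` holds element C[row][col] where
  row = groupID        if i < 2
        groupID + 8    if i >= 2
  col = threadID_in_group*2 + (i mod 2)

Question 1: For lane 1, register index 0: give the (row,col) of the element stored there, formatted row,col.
lane 1->1/4=0, 1 mod 4=1
i=0  r:0+0->0  c:2·1+0->2

0,2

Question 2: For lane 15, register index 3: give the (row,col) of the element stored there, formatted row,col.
11,7

lane 15→15/4=3, 15 mod 4=3
i=3  r:3+8→11  c:2·3+1→7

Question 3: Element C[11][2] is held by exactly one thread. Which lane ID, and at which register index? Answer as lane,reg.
r=11->g=3,rb=1  c=2->t=1,b0=0
L=3*4+1=13  i=1*2+0=2

13,2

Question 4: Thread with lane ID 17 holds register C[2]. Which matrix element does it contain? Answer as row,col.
lane 17: gid=4 (17/4), tid=1 (17%4)
i=2: r=4+8=12, c=1*2+0=2

12,2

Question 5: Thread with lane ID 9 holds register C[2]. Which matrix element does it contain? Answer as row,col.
L=9→G=9>>2=2, T=9&3=1
[2]→row 2+8=10  col 1·2+0=2

10,2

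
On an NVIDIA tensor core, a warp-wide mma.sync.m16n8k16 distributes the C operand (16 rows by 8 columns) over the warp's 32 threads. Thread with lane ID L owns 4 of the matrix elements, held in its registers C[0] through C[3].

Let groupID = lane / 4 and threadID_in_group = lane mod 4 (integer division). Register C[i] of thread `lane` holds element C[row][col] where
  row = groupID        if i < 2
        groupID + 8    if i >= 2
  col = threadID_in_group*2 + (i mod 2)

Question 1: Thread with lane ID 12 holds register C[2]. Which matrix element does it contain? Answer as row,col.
11,0

L=12→G=12>>2=3, T=12&3=0
[2]→row 3+8=11  col 0·2+0=0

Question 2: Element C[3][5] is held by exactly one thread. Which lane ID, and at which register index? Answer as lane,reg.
14,1

r:3=>grp=3,rB=0  c:5=>tig=2,lo=1
L=3*4+2=14  i=0*2+1=1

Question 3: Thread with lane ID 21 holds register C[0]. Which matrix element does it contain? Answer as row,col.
lane 21=>21/4=5, 21 mod 4=1
i=0  r:5+0=>5  c:2·1+0=>2

5,2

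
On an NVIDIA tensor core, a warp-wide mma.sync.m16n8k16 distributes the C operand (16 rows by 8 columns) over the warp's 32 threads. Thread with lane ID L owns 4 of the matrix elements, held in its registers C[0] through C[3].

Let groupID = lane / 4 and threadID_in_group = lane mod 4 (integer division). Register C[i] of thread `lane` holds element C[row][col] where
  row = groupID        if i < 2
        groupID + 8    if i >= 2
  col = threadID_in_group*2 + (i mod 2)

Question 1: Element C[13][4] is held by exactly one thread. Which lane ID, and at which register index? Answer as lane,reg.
r=13→G=5,rhi=1  c=4→T=2,p=0
L=5*4+2=22  i=1*2+0=2

22,2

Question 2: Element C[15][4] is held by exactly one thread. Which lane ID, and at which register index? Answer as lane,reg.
30,2

r=15→G=7,rhi=1  c=4→T=2,p=0
L=7*4+2=30  i=1*2+0=2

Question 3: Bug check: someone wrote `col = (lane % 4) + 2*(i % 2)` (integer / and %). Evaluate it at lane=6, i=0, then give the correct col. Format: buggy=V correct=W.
buggy=2 correct=4

`(lane % 4) + 2*(i % 2)`[6,0]->2
L=6->gid=6>>2=1, tid=6&3=2
[0]->row 1+0=1  col 2·2+0=4
col: 2 vs 4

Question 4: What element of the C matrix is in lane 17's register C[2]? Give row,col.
L=17→G=17>>2=4, T=17&3=1
[2]→row 4+8=12  col 1·2+0=2

12,2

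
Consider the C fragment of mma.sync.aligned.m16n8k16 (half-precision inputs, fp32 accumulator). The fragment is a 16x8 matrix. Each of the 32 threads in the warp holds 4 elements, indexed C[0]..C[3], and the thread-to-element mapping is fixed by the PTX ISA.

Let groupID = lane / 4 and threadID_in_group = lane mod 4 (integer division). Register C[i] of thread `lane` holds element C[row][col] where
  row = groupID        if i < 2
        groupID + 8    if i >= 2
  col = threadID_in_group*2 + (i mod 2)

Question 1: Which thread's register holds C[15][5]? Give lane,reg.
30,3

r=15->g=7,rb=1  c=5->t=2,b0=1
L=7*4+2=30  i=1*2+1=3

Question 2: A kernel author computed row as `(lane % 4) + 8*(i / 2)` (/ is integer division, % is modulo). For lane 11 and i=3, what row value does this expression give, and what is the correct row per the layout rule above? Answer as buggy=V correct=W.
`(lane % 4) + 8*(i / 2)`[11,3]->11
lane 11->11/4=2, 11 mod 4=3
i=3  r:2+8->10  c:2·3+1->7
row: 11 vs 10

buggy=11 correct=10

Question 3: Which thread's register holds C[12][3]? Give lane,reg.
17,3

r: 12->gid=4,r8=1  c: 3->tid=1,i&1=1
L=4*4+1=17  i=1*2+1=3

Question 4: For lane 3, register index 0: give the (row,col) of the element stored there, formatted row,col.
0,6

3: gr=0,th=3
[0] (0+0,3*2+0) = (0,6)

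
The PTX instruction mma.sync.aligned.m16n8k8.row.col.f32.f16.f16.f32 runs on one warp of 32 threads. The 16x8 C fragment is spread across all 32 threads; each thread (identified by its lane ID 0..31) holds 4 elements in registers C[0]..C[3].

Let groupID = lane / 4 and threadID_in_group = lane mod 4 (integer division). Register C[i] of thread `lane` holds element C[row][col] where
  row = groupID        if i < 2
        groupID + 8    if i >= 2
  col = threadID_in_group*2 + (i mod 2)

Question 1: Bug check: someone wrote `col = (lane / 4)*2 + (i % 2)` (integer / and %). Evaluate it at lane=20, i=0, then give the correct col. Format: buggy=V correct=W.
`(lane / 4)*2 + (i % 2)`[20,0]=>10
lane 20=>20/4=5, 20 mod 4=0
i=0  r:5+0=>5  c:2·0+0=>0
col: 10 vs 0

buggy=10 correct=0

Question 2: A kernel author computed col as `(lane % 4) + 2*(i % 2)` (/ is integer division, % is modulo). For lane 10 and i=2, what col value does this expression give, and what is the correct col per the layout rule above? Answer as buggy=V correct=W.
`(lane % 4) + 2*(i % 2)`[10,2]->2
10: gid=2,tid=2
[2] (2+8,2*2+0) = (10,4)
col: 2 vs 4

buggy=2 correct=4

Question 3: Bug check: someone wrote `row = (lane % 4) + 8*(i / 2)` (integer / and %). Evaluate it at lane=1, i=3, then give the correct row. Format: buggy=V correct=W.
buggy=9 correct=8

`(lane % 4) + 8*(i / 2)`[1,3]->9
lane 1->1/4=0, 1 mod 4=1
i=3  r:0+8->8  c:2·1+1->3
row: 9 vs 8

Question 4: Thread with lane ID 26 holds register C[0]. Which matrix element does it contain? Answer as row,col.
26: gr=6,th=2
[0] (6+0,2*2+0) = (6,4)

6,4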